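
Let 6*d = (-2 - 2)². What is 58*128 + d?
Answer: 22280/3 ≈ 7426.7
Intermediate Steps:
d = 8/3 (d = (-2 - 2)²/6 = (⅙)*(-4)² = (⅙)*16 = 8/3 ≈ 2.6667)
58*128 + d = 58*128 + 8/3 = 7424 + 8/3 = 22280/3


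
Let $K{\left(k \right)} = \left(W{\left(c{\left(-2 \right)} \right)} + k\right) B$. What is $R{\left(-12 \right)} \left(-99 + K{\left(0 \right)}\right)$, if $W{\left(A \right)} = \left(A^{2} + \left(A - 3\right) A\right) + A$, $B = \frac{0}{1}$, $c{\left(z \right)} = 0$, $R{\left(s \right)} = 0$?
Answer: $0$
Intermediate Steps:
$B = 0$ ($B = 0 \cdot 1 = 0$)
$W{\left(A \right)} = A + A^{2} + A \left(-3 + A\right)$ ($W{\left(A \right)} = \left(A^{2} + \left(-3 + A\right) A\right) + A = \left(A^{2} + A \left(-3 + A\right)\right) + A = A + A^{2} + A \left(-3 + A\right)$)
$K{\left(k \right)} = 0$ ($K{\left(k \right)} = \left(2 \cdot 0 \left(-1 + 0\right) + k\right) 0 = \left(2 \cdot 0 \left(-1\right) + k\right) 0 = \left(0 + k\right) 0 = k 0 = 0$)
$R{\left(-12 \right)} \left(-99 + K{\left(0 \right)}\right) = 0 \left(-99 + 0\right) = 0 \left(-99\right) = 0$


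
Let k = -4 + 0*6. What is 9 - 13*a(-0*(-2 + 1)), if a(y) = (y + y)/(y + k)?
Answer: 9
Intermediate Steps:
k = -4 (k = -4 + 0 = -4)
a(y) = 2*y/(-4 + y) (a(y) = (y + y)/(y - 4) = (2*y)/(-4 + y) = 2*y/(-4 + y))
9 - 13*a(-0*(-2 + 1)) = 9 - 26*(-0*(-2 + 1))/(-4 - 0*(-2 + 1)) = 9 - 26*(-0*(-1))/(-4 - 0*(-1)) = 9 - 26*(-2*0)/(-4 - 2*0) = 9 - 26*0/(-4 + 0) = 9 - 26*0/(-4) = 9 - 26*0*(-1)/4 = 9 - 13*0 = 9 + 0 = 9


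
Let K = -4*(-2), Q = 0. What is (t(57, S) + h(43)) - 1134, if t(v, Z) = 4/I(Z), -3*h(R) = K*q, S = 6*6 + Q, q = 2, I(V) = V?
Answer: -10253/9 ≈ -1139.2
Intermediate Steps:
K = 8
S = 36 (S = 6*6 + 0 = 36 + 0 = 36)
h(R) = -16/3 (h(R) = -8*2/3 = -⅓*16 = -16/3)
t(v, Z) = 4/Z
(t(57, S) + h(43)) - 1134 = (4/36 - 16/3) - 1134 = (4*(1/36) - 16/3) - 1134 = (⅑ - 16/3) - 1134 = -47/9 - 1134 = -10253/9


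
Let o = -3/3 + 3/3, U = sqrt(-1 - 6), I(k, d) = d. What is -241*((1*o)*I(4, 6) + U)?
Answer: -241*I*sqrt(7) ≈ -637.63*I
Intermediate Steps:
U = I*sqrt(7) (U = sqrt(-7) = I*sqrt(7) ≈ 2.6458*I)
o = 0 (o = -3*1/3 + 3*(1/3) = -1 + 1 = 0)
-241*((1*o)*I(4, 6) + U) = -241*((1*0)*6 + I*sqrt(7)) = -241*(0*6 + I*sqrt(7)) = -241*(0 + I*sqrt(7)) = -241*I*sqrt(7)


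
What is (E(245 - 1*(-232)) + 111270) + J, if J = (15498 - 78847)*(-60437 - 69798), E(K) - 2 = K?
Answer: 8250368764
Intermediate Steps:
E(K) = 2 + K
J = 8250257015 (J = -63349*(-130235) = 8250257015)
(E(245 - 1*(-232)) + 111270) + J = ((2 + (245 - 1*(-232))) + 111270) + 8250257015 = ((2 + (245 + 232)) + 111270) + 8250257015 = ((2 + 477) + 111270) + 8250257015 = (479 + 111270) + 8250257015 = 111749 + 8250257015 = 8250368764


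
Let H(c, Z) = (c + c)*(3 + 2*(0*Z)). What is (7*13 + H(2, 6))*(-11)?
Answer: -1133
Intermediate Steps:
H(c, Z) = 6*c (H(c, Z) = (2*c)*(3 + 2*0) = (2*c)*(3 + 0) = (2*c)*3 = 6*c)
(7*13 + H(2, 6))*(-11) = (7*13 + 6*2)*(-11) = (91 + 12)*(-11) = 103*(-11) = -1133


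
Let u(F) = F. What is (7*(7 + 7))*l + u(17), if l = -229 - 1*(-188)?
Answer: -4001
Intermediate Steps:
l = -41 (l = -229 + 188 = -41)
(7*(7 + 7))*l + u(17) = (7*(7 + 7))*(-41) + 17 = (7*14)*(-41) + 17 = 98*(-41) + 17 = -4018 + 17 = -4001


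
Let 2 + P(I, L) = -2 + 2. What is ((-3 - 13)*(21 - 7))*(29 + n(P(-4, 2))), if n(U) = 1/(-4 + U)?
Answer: -19376/3 ≈ -6458.7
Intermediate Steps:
P(I, L) = -2 (P(I, L) = -2 + (-2 + 2) = -2 + 0 = -2)
((-3 - 13)*(21 - 7))*(29 + n(P(-4, 2))) = ((-3 - 13)*(21 - 7))*(29 + 1/(-4 - 2)) = (-16*14)*(29 + 1/(-6)) = -224*(29 - ⅙) = -224*173/6 = -19376/3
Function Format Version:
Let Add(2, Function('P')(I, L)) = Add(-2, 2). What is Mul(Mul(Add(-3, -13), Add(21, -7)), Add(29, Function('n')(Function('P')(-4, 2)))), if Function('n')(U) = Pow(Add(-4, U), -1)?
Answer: Rational(-19376, 3) ≈ -6458.7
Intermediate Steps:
Function('P')(I, L) = -2 (Function('P')(I, L) = Add(-2, Add(-2, 2)) = Add(-2, 0) = -2)
Mul(Mul(Add(-3, -13), Add(21, -7)), Add(29, Function('n')(Function('P')(-4, 2)))) = Mul(Mul(Add(-3, -13), Add(21, -7)), Add(29, Pow(Add(-4, -2), -1))) = Mul(Mul(-16, 14), Add(29, Pow(-6, -1))) = Mul(-224, Add(29, Rational(-1, 6))) = Mul(-224, Rational(173, 6)) = Rational(-19376, 3)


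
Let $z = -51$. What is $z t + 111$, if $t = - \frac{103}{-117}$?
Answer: $\frac{2578}{39} \approx 66.103$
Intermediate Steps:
$t = \frac{103}{117}$ ($t = \left(-103\right) \left(- \frac{1}{117}\right) = \frac{103}{117} \approx 0.88034$)
$z t + 111 = \left(-51\right) \frac{103}{117} + 111 = - \frac{1751}{39} + 111 = \frac{2578}{39}$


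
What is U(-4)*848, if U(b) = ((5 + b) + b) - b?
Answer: 848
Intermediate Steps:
U(b) = 5 + b (U(b) = (5 + 2*b) - b = 5 + b)
U(-4)*848 = (5 - 4)*848 = 1*848 = 848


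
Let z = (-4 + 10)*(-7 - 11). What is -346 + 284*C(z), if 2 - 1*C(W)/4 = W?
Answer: 124614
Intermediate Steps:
z = -108 (z = 6*(-18) = -108)
C(W) = 8 - 4*W
-346 + 284*C(z) = -346 + 284*(8 - 4*(-108)) = -346 + 284*(8 + 432) = -346 + 284*440 = -346 + 124960 = 124614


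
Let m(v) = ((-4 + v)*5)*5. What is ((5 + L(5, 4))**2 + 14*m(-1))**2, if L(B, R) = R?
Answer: 2785561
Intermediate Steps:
m(v) = -100 + 25*v (m(v) = (-20 + 5*v)*5 = -100 + 25*v)
((5 + L(5, 4))**2 + 14*m(-1))**2 = ((5 + 4)**2 + 14*(-100 + 25*(-1)))**2 = (9**2 + 14*(-100 - 25))**2 = (81 + 14*(-125))**2 = (81 - 1750)**2 = (-1669)**2 = 2785561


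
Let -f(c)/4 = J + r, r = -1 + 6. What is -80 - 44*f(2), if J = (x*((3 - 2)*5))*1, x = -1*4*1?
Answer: -2720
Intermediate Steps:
x = -4 (x = -4*1 = -4)
J = -20 (J = -4*(3 - 2)*5*1 = -4*5*1 = -20*1 = -20)
r = 5
f(c) = 60 (f(c) = -4*(-20 + 5) = -4*(-15) = 60)
-80 - 44*f(2) = -80 - 44*60 = -80 - 2640 = -2720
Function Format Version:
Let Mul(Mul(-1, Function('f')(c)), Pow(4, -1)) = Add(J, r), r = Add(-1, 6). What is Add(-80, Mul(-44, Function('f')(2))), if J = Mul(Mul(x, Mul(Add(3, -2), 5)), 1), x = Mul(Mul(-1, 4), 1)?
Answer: -2720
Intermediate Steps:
x = -4 (x = Mul(-4, 1) = -4)
J = -20 (J = Mul(Mul(-4, Mul(Add(3, -2), 5)), 1) = Mul(Mul(-4, Mul(1, 5)), 1) = Mul(Mul(-4, 5), 1) = Mul(-20, 1) = -20)
r = 5
Function('f')(c) = 60 (Function('f')(c) = Mul(-4, Add(-20, 5)) = Mul(-4, -15) = 60)
Add(-80, Mul(-44, Function('f')(2))) = Add(-80, Mul(-44, 60)) = Add(-80, -2640) = -2720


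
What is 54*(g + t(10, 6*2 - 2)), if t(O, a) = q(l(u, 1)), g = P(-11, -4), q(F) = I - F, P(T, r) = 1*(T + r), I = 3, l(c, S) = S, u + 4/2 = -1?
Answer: -702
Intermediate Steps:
u = -3 (u = -2 - 1 = -3)
P(T, r) = T + r
q(F) = 3 - F
g = -15 (g = -11 - 4 = -15)
t(O, a) = 2 (t(O, a) = 3 - 1*1 = 3 - 1 = 2)
54*(g + t(10, 6*2 - 2)) = 54*(-15 + 2) = 54*(-13) = -702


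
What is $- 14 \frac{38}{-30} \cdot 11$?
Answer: $\frac{2926}{15} \approx 195.07$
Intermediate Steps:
$- 14 \frac{38}{-30} \cdot 11 = - 14 \cdot 38 \left(- \frac{1}{30}\right) 11 = \left(-14\right) \left(- \frac{19}{15}\right) 11 = \frac{266}{15} \cdot 11 = \frac{2926}{15}$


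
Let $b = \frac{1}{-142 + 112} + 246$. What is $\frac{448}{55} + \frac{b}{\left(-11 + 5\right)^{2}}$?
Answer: $\frac{177937}{11880} \approx 14.978$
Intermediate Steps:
$b = \frac{7379}{30}$ ($b = \frac{1}{-30} + 246 = - \frac{1}{30} + 246 = \frac{7379}{30} \approx 245.97$)
$\frac{448}{55} + \frac{b}{\left(-11 + 5\right)^{2}} = \frac{448}{55} + \frac{7379}{30 \left(-11 + 5\right)^{2}} = 448 \cdot \frac{1}{55} + \frac{7379}{30 \left(-6\right)^{2}} = \frac{448}{55} + \frac{7379}{30 \cdot 36} = \frac{448}{55} + \frac{7379}{30} \cdot \frac{1}{36} = \frac{448}{55} + \frac{7379}{1080} = \frac{177937}{11880}$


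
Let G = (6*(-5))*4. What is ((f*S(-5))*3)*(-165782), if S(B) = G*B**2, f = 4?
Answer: 5968152000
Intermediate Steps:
G = -120 (G = -30*4 = -120)
S(B) = -120*B**2
((f*S(-5))*3)*(-165782) = ((4*(-120*(-5)**2))*3)*(-165782) = ((4*(-120*25))*3)*(-165782) = ((4*(-3000))*3)*(-165782) = -12000*3*(-165782) = -36000*(-165782) = 5968152000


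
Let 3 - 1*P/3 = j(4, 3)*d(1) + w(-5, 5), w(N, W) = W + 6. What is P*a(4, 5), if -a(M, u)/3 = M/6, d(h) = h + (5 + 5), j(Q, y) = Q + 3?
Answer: 510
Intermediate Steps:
j(Q, y) = 3 + Q
d(h) = 10 + h (d(h) = h + 10 = 10 + h)
w(N, W) = 6 + W
a(M, u) = -M/2 (a(M, u) = -3*M/6 = -M/2)
P = -255 (P = 9 - 3*((3 + 4)*(10 + 1) + (6 + 5)) = 9 - 3*(7*11 + 11) = 9 - 3*(77 + 11) = 9 - 3*88 = 9 - 264 = -255)
P*a(4, 5) = -(-255)*4/2 = -255*(-2) = 510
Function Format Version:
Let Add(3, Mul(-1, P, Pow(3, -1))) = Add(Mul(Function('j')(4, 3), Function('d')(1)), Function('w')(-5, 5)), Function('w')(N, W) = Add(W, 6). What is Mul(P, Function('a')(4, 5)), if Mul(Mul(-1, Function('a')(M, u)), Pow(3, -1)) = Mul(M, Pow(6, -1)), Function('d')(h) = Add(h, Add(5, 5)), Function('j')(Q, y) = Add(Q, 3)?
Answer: 510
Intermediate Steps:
Function('j')(Q, y) = Add(3, Q)
Function('d')(h) = Add(10, h) (Function('d')(h) = Add(h, 10) = Add(10, h))
Function('w')(N, W) = Add(6, W)
Function('a')(M, u) = Mul(Rational(-1, 2), M) (Function('a')(M, u) = Mul(-3, Mul(M, Pow(6, -1))) = Mul(-3, Mul(M, Rational(1, 6))) = Mul(-3, Mul(Rational(1, 6), M)) = Mul(Rational(-1, 2), M))
P = -255 (P = Add(9, Mul(-3, Add(Mul(Add(3, 4), Add(10, 1)), Add(6, 5)))) = Add(9, Mul(-3, Add(Mul(7, 11), 11))) = Add(9, Mul(-3, Add(77, 11))) = Add(9, Mul(-3, 88)) = Add(9, -264) = -255)
Mul(P, Function('a')(4, 5)) = Mul(-255, Mul(Rational(-1, 2), 4)) = Mul(-255, -2) = 510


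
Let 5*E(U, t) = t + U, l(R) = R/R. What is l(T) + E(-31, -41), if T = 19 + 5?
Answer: -67/5 ≈ -13.400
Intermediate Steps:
T = 24
l(R) = 1
E(U, t) = U/5 + t/5 (E(U, t) = (t + U)/5 = (U + t)/5 = U/5 + t/5)
l(T) + E(-31, -41) = 1 + ((⅕)*(-31) + (⅕)*(-41)) = 1 + (-31/5 - 41/5) = 1 - 72/5 = -67/5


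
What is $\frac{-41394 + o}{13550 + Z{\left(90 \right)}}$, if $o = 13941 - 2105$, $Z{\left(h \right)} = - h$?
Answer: $- \frac{14779}{6730} \approx -2.196$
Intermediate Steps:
$o = 11836$
$\frac{-41394 + o}{13550 + Z{\left(90 \right)}} = \frac{-41394 + 11836}{13550 - 90} = - \frac{29558}{13550 - 90} = - \frac{29558}{13460} = \left(-29558\right) \frac{1}{13460} = - \frac{14779}{6730}$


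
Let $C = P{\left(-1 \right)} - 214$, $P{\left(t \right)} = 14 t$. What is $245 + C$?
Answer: $17$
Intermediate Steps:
$C = -228$ ($C = 14 \left(-1\right) - 214 = -14 - 214 = -228$)
$245 + C = 245 - 228 = 17$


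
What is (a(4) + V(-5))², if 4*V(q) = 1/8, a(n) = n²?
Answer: 263169/1024 ≈ 257.00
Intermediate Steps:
V(q) = 1/32 (V(q) = (¼)/8 = (¼)*(⅛) = 1/32)
(a(4) + V(-5))² = (4² + 1/32)² = (16 + 1/32)² = (513/32)² = 263169/1024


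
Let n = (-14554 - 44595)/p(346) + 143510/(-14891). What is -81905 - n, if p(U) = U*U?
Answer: -145993241520261/1782690956 ≈ -81895.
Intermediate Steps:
p(U) = U**2
n = -18061230919/1782690956 (n = (-14554 - 44595)/(346**2) + 143510/(-14891) = -59149/119716 + 143510*(-1/14891) = -59149*1/119716 - 143510/14891 = -59149/119716 - 143510/14891 = -18061230919/1782690956 ≈ -10.131)
-81905 - n = -81905 - 1*(-18061230919/1782690956) = -81905 + 18061230919/1782690956 = -145993241520261/1782690956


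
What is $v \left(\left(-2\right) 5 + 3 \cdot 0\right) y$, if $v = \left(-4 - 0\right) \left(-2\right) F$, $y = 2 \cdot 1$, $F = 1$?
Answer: $-160$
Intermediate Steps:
$y = 2$
$v = 8$ ($v = \left(-4 - 0\right) \left(-2\right) 1 = \left(-4 + 0\right) \left(-2\right) 1 = \left(-4\right) \left(-2\right) 1 = 8 \cdot 1 = 8$)
$v \left(\left(-2\right) 5 + 3 \cdot 0\right) y = 8 \left(\left(-2\right) 5 + 3 \cdot 0\right) 2 = 8 \left(-10 + 0\right) 2 = 8 \left(\left(-10\right) 2\right) = 8 \left(-20\right) = -160$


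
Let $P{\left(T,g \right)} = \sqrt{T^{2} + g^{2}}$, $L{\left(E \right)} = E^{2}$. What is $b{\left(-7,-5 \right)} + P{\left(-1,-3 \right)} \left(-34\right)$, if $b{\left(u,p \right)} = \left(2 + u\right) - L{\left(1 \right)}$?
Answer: $-6 - 34 \sqrt{10} \approx -113.52$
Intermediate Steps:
$b{\left(u,p \right)} = 1 + u$ ($b{\left(u,p \right)} = \left(2 + u\right) - 1^{2} = \left(2 + u\right) - 1 = 1 + u$)
$b{\left(-7,-5 \right)} + P{\left(-1,-3 \right)} \left(-34\right) = \left(1 - 7\right) + \sqrt{\left(-1\right)^{2} + \left(-3\right)^{2}} \left(-34\right) = -6 + \sqrt{1 + 9} \left(-34\right) = -6 + \sqrt{10} \left(-34\right) = -6 - 34 \sqrt{10}$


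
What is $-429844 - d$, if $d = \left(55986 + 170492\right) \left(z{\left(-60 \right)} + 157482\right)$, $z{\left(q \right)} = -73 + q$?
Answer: $-35636516666$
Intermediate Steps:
$d = 35636086822$ ($d = \left(55986 + 170492\right) \left(\left(-73 - 60\right) + 157482\right) = 226478 \left(-133 + 157482\right) = 226478 \cdot 157349 = 35636086822$)
$-429844 - d = -429844 - 35636086822 = -35636516666$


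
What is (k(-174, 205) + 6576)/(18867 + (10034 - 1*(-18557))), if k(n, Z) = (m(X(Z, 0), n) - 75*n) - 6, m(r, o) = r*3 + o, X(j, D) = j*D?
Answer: 9723/23729 ≈ 0.40975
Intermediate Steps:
X(j, D) = D*j
m(r, o) = o + 3*r (m(r, o) = 3*r + o = o + 3*r)
k(n, Z) = -6 - 74*n (k(n, Z) = ((n + 3*(0*Z)) - 75*n) - 6 = ((n + 3*0) - 75*n) - 6 = ((n + 0) - 75*n) - 6 = (n - 75*n) - 6 = -74*n - 6 = -6 - 74*n)
(k(-174, 205) + 6576)/(18867 + (10034 - 1*(-18557))) = ((-6 - 74*(-174)) + 6576)/(18867 + (10034 - 1*(-18557))) = ((-6 + 12876) + 6576)/(18867 + (10034 + 18557)) = (12870 + 6576)/(18867 + 28591) = 19446/47458 = 19446*(1/47458) = 9723/23729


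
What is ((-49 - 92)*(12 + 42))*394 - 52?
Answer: -2999968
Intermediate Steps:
((-49 - 92)*(12 + 42))*394 - 52 = -141*54*394 - 52 = -7614*394 - 52 = -2999916 - 52 = -2999968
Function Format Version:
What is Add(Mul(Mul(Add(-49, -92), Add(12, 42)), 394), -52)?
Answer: -2999968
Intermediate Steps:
Add(Mul(Mul(Add(-49, -92), Add(12, 42)), 394), -52) = Add(Mul(Mul(-141, 54), 394), -52) = Add(Mul(-7614, 394), -52) = Add(-2999916, -52) = -2999968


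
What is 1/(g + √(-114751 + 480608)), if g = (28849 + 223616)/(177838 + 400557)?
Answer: -5840979747/4895760838224088 + 13381631041*√365857/4895760838224088 ≈ 0.0016521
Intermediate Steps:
g = 50493/115679 (g = 252465/578395 = 252465*(1/578395) = 50493/115679 ≈ 0.43649)
1/(g + √(-114751 + 480608)) = 1/(50493/115679 + √(-114751 + 480608)) = 1/(50493/115679 + √365857)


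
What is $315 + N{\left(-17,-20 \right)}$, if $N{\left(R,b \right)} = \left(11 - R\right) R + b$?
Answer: $-181$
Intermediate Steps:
$N{\left(R,b \right)} = b + R \left(11 - R\right)$ ($N{\left(R,b \right)} = R \left(11 - R\right) + b = b + R \left(11 - R\right)$)
$315 + N{\left(-17,-20 \right)} = 315 - 496 = -181$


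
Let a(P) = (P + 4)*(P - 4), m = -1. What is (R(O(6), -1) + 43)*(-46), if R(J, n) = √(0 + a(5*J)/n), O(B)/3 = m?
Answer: -1978 - 46*I*√209 ≈ -1978.0 - 665.01*I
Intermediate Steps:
a(P) = (-4 + P)*(4 + P) (a(P) = (4 + P)*(-4 + P) = (-4 + P)*(4 + P))
O(B) = -3 (O(B) = 3*(-1) = -3)
R(J, n) = √((-16 + 25*J²)/n) (R(J, n) = √(0 + (-16 + (5*J)²)/n) = √(0 + (-16 + 25*J²)/n) = √((-16 + 25*J²)/n))
(R(O(6), -1) + 43)*(-46) = (√((-16 + 25*(-3)²)/(-1)) + 43)*(-46) = (√(-(-16 + 25*9)) + 43)*(-46) = (√(-(-16 + 225)) + 43)*(-46) = (√(-1*209) + 43)*(-46) = (√(-209) + 43)*(-46) = (I*√209 + 43)*(-46) = (43 + I*√209)*(-46) = -1978 - 46*I*√209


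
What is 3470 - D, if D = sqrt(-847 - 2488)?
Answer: 3470 - I*sqrt(3335) ≈ 3470.0 - 57.749*I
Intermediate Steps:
D = I*sqrt(3335) (D = sqrt(-3335) = I*sqrt(3335) ≈ 57.749*I)
3470 - D = 3470 - I*sqrt(3335)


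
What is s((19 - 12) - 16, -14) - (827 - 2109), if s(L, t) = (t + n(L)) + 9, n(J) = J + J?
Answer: 1259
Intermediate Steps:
n(J) = 2*J
s(L, t) = 9 + t + 2*L (s(L, t) = (t + 2*L) + 9 = 9 + t + 2*L)
s((19 - 12) - 16, -14) - (827 - 2109) = (9 - 14 + 2*((19 - 12) - 16)) - (827 - 2109) = (9 - 14 + 2*(7 - 16)) - 1*(-1282) = (9 - 14 + 2*(-9)) + 1282 = (9 - 14 - 18) + 1282 = -23 + 1282 = 1259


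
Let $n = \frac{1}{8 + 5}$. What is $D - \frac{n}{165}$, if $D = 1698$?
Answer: $\frac{3642209}{2145} \approx 1698.0$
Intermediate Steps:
$n = \frac{1}{13} \approx 0.076923$
$D - \frac{n}{165} = 1698 - \frac{1}{165} \cdot \frac{1}{13} = 1698 - \frac{1}{2145} = \frac{3642209}{2145}$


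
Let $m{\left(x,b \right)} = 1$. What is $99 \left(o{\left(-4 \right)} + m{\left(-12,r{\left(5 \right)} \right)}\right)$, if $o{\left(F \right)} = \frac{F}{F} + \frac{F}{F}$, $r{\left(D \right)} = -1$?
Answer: $297$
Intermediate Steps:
$o{\left(F \right)} = 2$ ($o{\left(F \right)} = 1 + 1 = 2$)
$99 \left(o{\left(-4 \right)} + m{\left(-12,r{\left(5 \right)} \right)}\right) = 99 \left(2 + 1\right) = 99 \cdot 3 = 297$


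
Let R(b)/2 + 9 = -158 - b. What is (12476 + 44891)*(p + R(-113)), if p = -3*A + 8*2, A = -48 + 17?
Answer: 57367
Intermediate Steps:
A = -31
p = 109 (p = -3*(-31) + 8*2 = 93 + 16 = 109)
R(b) = -334 - 2*b (R(b) = -18 + 2*(-158 - b) = -18 + (-316 - 2*b) = -334 - 2*b)
(12476 + 44891)*(p + R(-113)) = (12476 + 44891)*(109 + (-334 - 2*(-113))) = 57367*(109 + (-334 + 226)) = 57367*(109 - 108) = 57367*1 = 57367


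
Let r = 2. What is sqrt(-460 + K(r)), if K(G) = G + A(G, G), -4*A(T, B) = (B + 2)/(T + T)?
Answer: I*sqrt(1833)/2 ≈ 21.407*I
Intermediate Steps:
A(T, B) = -(2 + B)/(8*T) (A(T, B) = -(B + 2)/(4*(T + T)) = -(2 + B)/(4*(2*T)) = -(2 + B)*1/(2*T)/4 = -(2 + B)/(8*T))
K(G) = G + (-2 - G)/(8*G)
sqrt(-460 + K(r)) = sqrt(-460 + (-1/8 + 2 - 1/4/2)) = sqrt(-460 + (-1/8 + 2 - 1/4*1/2)) = sqrt(-460 + (-1/8 + 2 - 1/8)) = sqrt(-460 + 7/4) = sqrt(-1833/4) = I*sqrt(1833)/2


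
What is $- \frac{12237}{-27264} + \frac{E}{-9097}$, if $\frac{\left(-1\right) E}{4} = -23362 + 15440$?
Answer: $- \frac{250873881}{82673536} \approx -3.0345$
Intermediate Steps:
$E = 31688$ ($E = - 4 \left(-23362 + 15440\right) = \left(-4\right) \left(-7922\right) = 31688$)
$- \frac{12237}{-27264} + \frac{E}{-9097} = - \frac{12237}{-27264} + \frac{31688}{-9097} = \left(-12237\right) \left(- \frac{1}{27264}\right) + 31688 \left(- \frac{1}{9097}\right) = \frac{4079}{9088} - \frac{31688}{9097} = - \frac{250873881}{82673536}$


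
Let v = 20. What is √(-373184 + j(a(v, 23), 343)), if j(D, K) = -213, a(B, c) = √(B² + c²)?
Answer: I*√373397 ≈ 611.06*I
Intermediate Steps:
√(-373184 + j(a(v, 23), 343)) = √(-373184 - 213) = √(-373397) = I*√373397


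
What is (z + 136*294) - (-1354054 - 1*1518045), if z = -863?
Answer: 2911220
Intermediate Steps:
(z + 136*294) - (-1354054 - 1*1518045) = (-863 + 136*294) - (-1354054 - 1*1518045) = (-863 + 39984) - (-1354054 - 1518045) = 39121 - 1*(-2872099) = 39121 + 2872099 = 2911220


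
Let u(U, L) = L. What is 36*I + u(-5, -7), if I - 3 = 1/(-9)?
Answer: 97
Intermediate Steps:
I = 26/9 (I = 3 + 1/(-9) = 3 - 1/9 = 26/9 ≈ 2.8889)
36*I + u(-5, -7) = 36*(26/9) - 7 = 104 - 7 = 97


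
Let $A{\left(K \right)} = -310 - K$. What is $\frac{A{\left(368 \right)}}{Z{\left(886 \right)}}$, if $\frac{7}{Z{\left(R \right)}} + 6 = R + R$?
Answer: $- \frac{1197348}{7} \approx -1.7105 \cdot 10^{5}$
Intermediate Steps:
$Z{\left(R \right)} = \frac{7}{-6 + 2 R}$ ($Z{\left(R \right)} = \frac{7}{-6 + \left(R + R\right)} = \frac{7}{-6 + 2 R}$)
$\frac{A{\left(368 \right)}}{Z{\left(886 \right)}} = \frac{-310 - 368}{\frac{7}{2} \frac{1}{-3 + 886}} = \frac{-310 - 368}{\frac{7}{2} \cdot \frac{1}{883}} = - \frac{678}{\frac{7}{2} \cdot \frac{1}{883}} = - \frac{678}{\frac{7}{1766}} = \left(-678\right) \frac{1766}{7} = - \frac{1197348}{7}$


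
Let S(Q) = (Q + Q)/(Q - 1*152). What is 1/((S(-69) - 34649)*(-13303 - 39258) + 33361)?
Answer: 221/402482245032 ≈ 5.4909e-10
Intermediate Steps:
S(Q) = 2*Q/(-152 + Q) (S(Q) = (2*Q)/(Q - 152) = (2*Q)/(-152 + Q) = 2*Q/(-152 + Q))
1/((S(-69) - 34649)*(-13303 - 39258) + 33361) = 1/((2*(-69)/(-152 - 69) - 34649)*(-13303 - 39258) + 33361) = 1/((2*(-69)/(-221) - 34649)*(-52561) + 33361) = 1/((2*(-69)*(-1/221) - 34649)*(-52561) + 33361) = 1/((138/221 - 34649)*(-52561) + 33361) = 1/(-7657291/221*(-52561) + 33361) = 1/(402474872251/221 + 33361) = 1/(402482245032/221) = 221/402482245032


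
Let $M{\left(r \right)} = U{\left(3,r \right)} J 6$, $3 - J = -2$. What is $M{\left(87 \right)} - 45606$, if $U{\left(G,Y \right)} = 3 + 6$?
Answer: $-45336$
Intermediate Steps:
$J = 5$ ($J = 3 - -2 = 3 + 2 = 5$)
$U{\left(G,Y \right)} = 9$
$M{\left(r \right)} = 270$ ($M{\left(r \right)} = 9 \cdot 5 \cdot 6 = 45 \cdot 6 = 270$)
$M{\left(87 \right)} - 45606 = 270 - 45606 = -45336$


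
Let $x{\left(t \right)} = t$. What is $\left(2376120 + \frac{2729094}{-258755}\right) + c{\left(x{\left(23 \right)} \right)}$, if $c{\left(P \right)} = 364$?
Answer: $\frac{614924388326}{258755} \approx 2.3765 \cdot 10^{6}$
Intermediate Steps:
$\left(2376120 + \frac{2729094}{-258755}\right) + c{\left(x{\left(23 \right)} \right)} = \left(2376120 + \frac{2729094}{-258755}\right) + 364 = \left(2376120 + 2729094 \left(- \frac{1}{258755}\right)\right) + 364 = \left(2376120 - \frac{2729094}{258755}\right) + 364 = \frac{614830201506}{258755} + 364 = \frac{614924388326}{258755}$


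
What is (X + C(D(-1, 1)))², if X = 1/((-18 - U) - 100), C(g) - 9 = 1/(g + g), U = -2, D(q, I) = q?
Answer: 970225/13456 ≈ 72.104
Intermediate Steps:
C(g) = 9 + 1/(2*g) (C(g) = 9 + 1/(g + g) = 9 + 1/(2*g))
X = -1/116 (X = 1/((-18 - 1*(-2)) - 100) = 1/((-18 + 2) - 100) = 1/(-16 - 100) = 1/(-116) = -1/116 ≈ -0.0086207)
(X + C(D(-1, 1)))² = (-1/116 + (9 + (½)/(-1)))² = (-1/116 + (9 + (½)*(-1)))² = (-1/116 + (9 - ½))² = (-1/116 + 17/2)² = (985/116)² = 970225/13456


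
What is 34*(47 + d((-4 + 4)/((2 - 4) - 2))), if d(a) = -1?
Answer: 1564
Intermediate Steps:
34*(47 + d((-4 + 4)/((2 - 4) - 2))) = 34*(47 - 1) = 34*46 = 1564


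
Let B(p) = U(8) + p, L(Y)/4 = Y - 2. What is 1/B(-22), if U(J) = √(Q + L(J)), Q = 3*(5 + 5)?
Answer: -11/215 - 3*√6/430 ≈ -0.068252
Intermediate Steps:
Q = 30 (Q = 3*10 = 30)
L(Y) = -8 + 4*Y (L(Y) = 4*(Y - 2) = 4*(-2 + Y) = -8 + 4*Y)
U(J) = √(22 + 4*J) (U(J) = √(30 + (-8 + 4*J)) = √(22 + 4*J))
B(p) = p + 3*√6 (B(p) = √(22 + 4*8) + p = √(22 + 32) + p = √54 + p = 3*√6 + p = p + 3*√6)
1/B(-22) = 1/(-22 + 3*√6)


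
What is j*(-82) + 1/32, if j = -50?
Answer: 131201/32 ≈ 4100.0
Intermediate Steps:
j*(-82) + 1/32 = -50*(-82) + 1/32 = 4100 + 1/32 = 131201/32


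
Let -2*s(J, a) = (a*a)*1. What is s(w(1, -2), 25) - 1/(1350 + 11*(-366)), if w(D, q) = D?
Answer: -836249/2676 ≈ -312.50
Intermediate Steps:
s(J, a) = -a**2/2 (s(J, a) = -a*a/2 = -a**2/2)
s(w(1, -2), 25) - 1/(1350 + 11*(-366)) = -1/2*25**2 - 1/(1350 + 11*(-366)) = -1/2*625 - 1/(1350 - 4026) = -625/2 - 1/(-2676) = -625/2 - 1*(-1/2676) = -625/2 + 1/2676 = -836249/2676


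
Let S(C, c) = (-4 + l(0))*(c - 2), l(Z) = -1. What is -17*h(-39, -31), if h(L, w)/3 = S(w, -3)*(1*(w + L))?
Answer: 89250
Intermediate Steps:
S(C, c) = 10 - 5*c (S(C, c) = (-4 - 1)*(c - 2) = -5*(-2 + c) = 10 - 5*c)
h(L, w) = 75*L + 75*w (h(L, w) = 3*((10 - 5*(-3))*(1*(w + L))) = 3*((10 + 15)*(1*(L + w))) = 3*(25*(L + w)) = 3*(25*L + 25*w) = 75*L + 75*w)
-17*h(-39, -31) = -17*(75*(-39) + 75*(-31)) = -17*(-2925 - 2325) = -17*(-5250) = 89250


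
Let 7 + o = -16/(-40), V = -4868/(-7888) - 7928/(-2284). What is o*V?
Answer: -151912563/5630060 ≈ -26.982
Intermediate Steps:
V = 4603411/1126012 (V = -4868*(-1/7888) - 7928*(-1/2284) = 1217/1972 + 1982/571 = 4603411/1126012 ≈ 4.0882)
o = -33/5 (o = -7 - 16/(-40) = -7 - 16*(-1/40) = -7 + ⅖ = -33/5 ≈ -6.6000)
o*V = -33/5*4603411/1126012 = -151912563/5630060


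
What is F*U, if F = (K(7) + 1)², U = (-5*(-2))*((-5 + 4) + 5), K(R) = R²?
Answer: 100000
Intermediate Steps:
U = 40 (U = 10*(-1 + 5) = 10*4 = 40)
F = 2500 (F = (7² + 1)² = (49 + 1)² = 50² = 2500)
F*U = 2500*40 = 100000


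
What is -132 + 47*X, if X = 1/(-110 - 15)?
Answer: -16547/125 ≈ -132.38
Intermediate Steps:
X = -1/125 (X = 1/(-125) = -1/125 ≈ -0.0080000)
-132 + 47*X = -132 + 47*(-1/125) = -132 - 47/125 = -16547/125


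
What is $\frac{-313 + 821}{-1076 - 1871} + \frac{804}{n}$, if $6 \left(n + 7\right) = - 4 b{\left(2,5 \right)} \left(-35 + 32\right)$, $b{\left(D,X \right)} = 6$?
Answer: $\frac{2366848}{14735} \approx 160.63$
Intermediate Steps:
$n = 5$ ($n = -7 + \frac{\left(-4\right) 6 \left(-35 + 32\right)}{6} = -7 + \frac{\left(-24\right) \left(-3\right)}{6} = -7 + \frac{1}{6} \cdot 72 = -7 + 12 = 5$)
$\frac{-313 + 821}{-1076 - 1871} + \frac{804}{n} = \frac{-313 + 821}{-1076 - 1871} + \frac{804}{5} = \frac{508}{-1076 - 1871} + 804 \cdot \frac{1}{5} = \frac{508}{-2947} + \frac{804}{5} = 508 \left(- \frac{1}{2947}\right) + \frac{804}{5} = - \frac{508}{2947} + \frac{804}{5} = \frac{2366848}{14735}$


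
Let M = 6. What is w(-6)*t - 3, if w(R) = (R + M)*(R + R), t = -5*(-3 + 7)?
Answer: -3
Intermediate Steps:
t = -20 (t = -5*4 = -20)
w(R) = 2*R*(6 + R) (w(R) = (R + 6)*(R + R) = (6 + R)*(2*R) = 2*R*(6 + R))
w(-6)*t - 3 = (2*(-6)*(6 - 6))*(-20) - 3 = (2*(-6)*0)*(-20) - 3 = 0*(-20) - 3 = 0 - 3 = -3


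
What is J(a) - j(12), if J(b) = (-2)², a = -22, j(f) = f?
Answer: -8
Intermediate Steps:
J(b) = 4
J(a) - j(12) = 4 - 1*12 = 4 - 12 = -8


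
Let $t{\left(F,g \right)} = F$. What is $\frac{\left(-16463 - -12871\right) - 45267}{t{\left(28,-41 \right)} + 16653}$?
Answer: $- \frac{48859}{16681} \approx -2.929$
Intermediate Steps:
$\frac{\left(-16463 - -12871\right) - 45267}{t{\left(28,-41 \right)} + 16653} = \frac{\left(-16463 - -12871\right) - 45267}{28 + 16653} = \frac{\left(-16463 + 12871\right) - 45267}{16681} = \left(-3592 - 45267\right) \frac{1}{16681} = \left(-48859\right) \frac{1}{16681} = - \frac{48859}{16681}$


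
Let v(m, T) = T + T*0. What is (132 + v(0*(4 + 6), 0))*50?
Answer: 6600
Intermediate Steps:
v(m, T) = T (v(m, T) = T + 0 = T)
(132 + v(0*(4 + 6), 0))*50 = (132 + 0)*50 = 132*50 = 6600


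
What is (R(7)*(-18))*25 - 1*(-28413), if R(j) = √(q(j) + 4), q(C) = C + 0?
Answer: 28413 - 450*√11 ≈ 26921.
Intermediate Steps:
q(C) = C
R(j) = √(4 + j) (R(j) = √(j + 4) = √(4 + j))
(R(7)*(-18))*25 - 1*(-28413) = (√(4 + 7)*(-18))*25 - 1*(-28413) = (√11*(-18))*25 + 28413 = -18*√11*25 + 28413 = -450*√11 + 28413 = 28413 - 450*√11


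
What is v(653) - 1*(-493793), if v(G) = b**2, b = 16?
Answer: 494049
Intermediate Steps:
v(G) = 256 (v(G) = 16**2 = 256)
v(653) - 1*(-493793) = 256 - 1*(-493793) = 256 + 493793 = 494049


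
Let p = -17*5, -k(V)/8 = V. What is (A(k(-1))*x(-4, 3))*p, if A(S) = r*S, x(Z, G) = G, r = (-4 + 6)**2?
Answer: -8160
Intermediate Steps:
r = 4 (r = 2**2 = 4)
k(V) = -8*V
A(S) = 4*S
p = -85
(A(k(-1))*x(-4, 3))*p = ((4*(-8*(-1)))*3)*(-85) = ((4*8)*3)*(-85) = (32*3)*(-85) = 96*(-85) = -8160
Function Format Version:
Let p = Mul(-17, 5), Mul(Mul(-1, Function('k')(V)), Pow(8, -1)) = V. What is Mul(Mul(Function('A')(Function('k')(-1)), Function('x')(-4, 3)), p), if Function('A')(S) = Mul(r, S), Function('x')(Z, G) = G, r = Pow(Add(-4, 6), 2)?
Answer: -8160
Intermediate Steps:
r = 4 (r = Pow(2, 2) = 4)
Function('k')(V) = Mul(-8, V)
Function('A')(S) = Mul(4, S)
p = -85
Mul(Mul(Function('A')(Function('k')(-1)), Function('x')(-4, 3)), p) = Mul(Mul(Mul(4, Mul(-8, -1)), 3), -85) = Mul(Mul(Mul(4, 8), 3), -85) = Mul(Mul(32, 3), -85) = Mul(96, -85) = -8160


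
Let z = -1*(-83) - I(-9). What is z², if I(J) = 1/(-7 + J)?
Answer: 1766241/256 ≈ 6899.4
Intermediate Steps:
z = 1329/16 (z = -1*(-83) - 1/(-7 - 9) = 83 - 1/(-16) = 83 - 1*(-1/16) = 83 + 1/16 = 1329/16 ≈ 83.063)
z² = (1329/16)² = 1766241/256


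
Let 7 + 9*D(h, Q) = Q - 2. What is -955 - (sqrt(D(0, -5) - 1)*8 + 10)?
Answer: -965 - 8*I*sqrt(23)/3 ≈ -965.0 - 12.789*I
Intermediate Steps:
D(h, Q) = -1 + Q/9 (D(h, Q) = -7/9 + (Q - 2)/9 = -7/9 + (-2 + Q)/9 = -7/9 + (-2/9 + Q/9) = -1 + Q/9)
-955 - (sqrt(D(0, -5) - 1)*8 + 10) = -955 - (sqrt((-1 + (1/9)*(-5)) - 1)*8 + 10) = -955 - (sqrt((-1 - 5/9) - 1)*8 + 10) = -955 - (sqrt(-14/9 - 1)*8 + 10) = -955 - (sqrt(-23/9)*8 + 10) = -955 - ((I*sqrt(23)/3)*8 + 10) = -955 - (8*I*sqrt(23)/3 + 10) = -955 - (10 + 8*I*sqrt(23)/3) = -955 + (-10 - 8*I*sqrt(23)/3) = -965 - 8*I*sqrt(23)/3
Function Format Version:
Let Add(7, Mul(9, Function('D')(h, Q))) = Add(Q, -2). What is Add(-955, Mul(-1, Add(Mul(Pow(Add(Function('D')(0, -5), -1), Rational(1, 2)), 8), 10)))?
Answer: Add(-965, Mul(Rational(-8, 3), I, Pow(23, Rational(1, 2)))) ≈ Add(-965.00, Mul(-12.789, I))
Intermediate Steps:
Function('D')(h, Q) = Add(-1, Mul(Rational(1, 9), Q)) (Function('D')(h, Q) = Add(Rational(-7, 9), Mul(Rational(1, 9), Add(Q, -2))) = Add(Rational(-7, 9), Mul(Rational(1, 9), Add(-2, Q))) = Add(Rational(-7, 9), Add(Rational(-2, 9), Mul(Rational(1, 9), Q))) = Add(-1, Mul(Rational(1, 9), Q)))
Add(-955, Mul(-1, Add(Mul(Pow(Add(Function('D')(0, -5), -1), Rational(1, 2)), 8), 10))) = Add(-955, Mul(-1, Add(Mul(Pow(Add(Add(-1, Mul(Rational(1, 9), -5)), -1), Rational(1, 2)), 8), 10))) = Add(-955, Mul(-1, Add(Mul(Pow(Add(Add(-1, Rational(-5, 9)), -1), Rational(1, 2)), 8), 10))) = Add(-955, Mul(-1, Add(Mul(Pow(Add(Rational(-14, 9), -1), Rational(1, 2)), 8), 10))) = Add(-955, Mul(-1, Add(Mul(Pow(Rational(-23, 9), Rational(1, 2)), 8), 10))) = Add(-955, Mul(-1, Add(Mul(Mul(Rational(1, 3), I, Pow(23, Rational(1, 2))), 8), 10))) = Add(-955, Mul(-1, Add(Mul(Rational(8, 3), I, Pow(23, Rational(1, 2))), 10))) = Add(-955, Mul(-1, Add(10, Mul(Rational(8, 3), I, Pow(23, Rational(1, 2)))))) = Add(-955, Add(-10, Mul(Rational(-8, 3), I, Pow(23, Rational(1, 2))))) = Add(-965, Mul(Rational(-8, 3), I, Pow(23, Rational(1, 2))))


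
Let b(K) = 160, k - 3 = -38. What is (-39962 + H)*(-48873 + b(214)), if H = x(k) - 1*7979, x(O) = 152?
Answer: 2327945557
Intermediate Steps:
k = -35 (k = 3 - 38 = -35)
H = -7827 (H = 152 - 1*7979 = 152 - 7979 = -7827)
(-39962 + H)*(-48873 + b(214)) = (-39962 - 7827)*(-48873 + 160) = -47789*(-48713) = 2327945557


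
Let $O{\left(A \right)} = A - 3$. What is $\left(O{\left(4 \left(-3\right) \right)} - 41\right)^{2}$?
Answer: $3136$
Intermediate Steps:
$O{\left(A \right)} = -3 + A$
$\left(O{\left(4 \left(-3\right) \right)} - 41\right)^{2} = \left(\left(-3 + 4 \left(-3\right)\right) - 41\right)^{2} = \left(\left(-3 - 12\right) - 41\right)^{2} = \left(-15 - 41\right)^{2} = \left(-56\right)^{2} = 3136$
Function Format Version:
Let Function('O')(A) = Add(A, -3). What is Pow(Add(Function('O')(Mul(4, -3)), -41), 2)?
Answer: 3136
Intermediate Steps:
Function('O')(A) = Add(-3, A)
Pow(Add(Function('O')(Mul(4, -3)), -41), 2) = Pow(Add(Add(-3, Mul(4, -3)), -41), 2) = Pow(Add(Add(-3, -12), -41), 2) = Pow(Add(-15, -41), 2) = Pow(-56, 2) = 3136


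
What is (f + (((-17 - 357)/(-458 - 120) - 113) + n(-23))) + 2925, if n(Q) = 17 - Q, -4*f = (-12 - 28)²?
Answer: 41695/17 ≈ 2452.6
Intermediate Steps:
f = -400 (f = -(-12 - 28)²/4 = -¼*(-40)² = -¼*1600 = -400)
(f + (((-17 - 357)/(-458 - 120) - 113) + n(-23))) + 2925 = (-400 + (((-17 - 357)/(-458 - 120) - 113) + (17 - 1*(-23)))) + 2925 = (-400 + ((-374/(-578) - 113) + (17 + 23))) + 2925 = (-400 + ((-374*(-1/578) - 113) + 40)) + 2925 = (-400 + ((11/17 - 113) + 40)) + 2925 = (-400 + (-1910/17 + 40)) + 2925 = (-400 - 1230/17) + 2925 = -8030/17 + 2925 = 41695/17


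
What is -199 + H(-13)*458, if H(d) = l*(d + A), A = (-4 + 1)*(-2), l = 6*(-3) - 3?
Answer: 67127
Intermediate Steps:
l = -21 (l = -18 - 3 = -21)
A = 6 (A = -3*(-2) = 6)
H(d) = -126 - 21*d (H(d) = -21*(d + 6) = -21*(6 + d) = -126 - 21*d)
-199 + H(-13)*458 = -199 + (-126 - 21*(-13))*458 = -199 + (-126 + 273)*458 = -199 + 147*458 = -199 + 67326 = 67127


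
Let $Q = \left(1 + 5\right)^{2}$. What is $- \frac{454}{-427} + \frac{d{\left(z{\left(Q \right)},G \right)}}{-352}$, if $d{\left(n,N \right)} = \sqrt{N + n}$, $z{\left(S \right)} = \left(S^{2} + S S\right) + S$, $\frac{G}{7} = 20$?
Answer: $\frac{454}{427} - \frac{\sqrt{173}}{88} \approx 0.91377$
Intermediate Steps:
$G = 140$ ($G = 7 \cdot 20 = 140$)
$Q = 36$ ($Q = 6^{2} = 36$)
$z{\left(S \right)} = S + 2 S^{2}$ ($z{\left(S \right)} = \left(S^{2} + S^{2}\right) + S = 2 S^{2} + S = S + 2 S^{2}$)
$- \frac{454}{-427} + \frac{d{\left(z{\left(Q \right)},G \right)}}{-352} = - \frac{454}{-427} + \frac{\sqrt{140 + 36 \left(1 + 2 \cdot 36\right)}}{-352} = \left(-454\right) \left(- \frac{1}{427}\right) + \sqrt{140 + 36 \left(1 + 72\right)} \left(- \frac{1}{352}\right) = \frac{454}{427} + \sqrt{140 + 36 \cdot 73} \left(- \frac{1}{352}\right) = \frac{454}{427} + \sqrt{140 + 2628} \left(- \frac{1}{352}\right) = \frac{454}{427} + \sqrt{2768} \left(- \frac{1}{352}\right) = \frac{454}{427} + 4 \sqrt{173} \left(- \frac{1}{352}\right) = \frac{454}{427} - \frac{\sqrt{173}}{88}$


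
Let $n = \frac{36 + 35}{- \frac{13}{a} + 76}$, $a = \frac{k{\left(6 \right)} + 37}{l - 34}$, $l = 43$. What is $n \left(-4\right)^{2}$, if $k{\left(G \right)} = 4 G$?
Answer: $\frac{69296}{4519} \approx 15.334$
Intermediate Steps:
$a = \frac{61}{9}$ ($a = \frac{4 \cdot 6 + 37}{43 - 34} = \frac{24 + 37}{9} = 61 \cdot \frac{1}{9} = \frac{61}{9} \approx 6.7778$)
$n = \frac{4331}{4519}$ ($n = \frac{36 + 35}{- \frac{13}{\frac{61}{9}} + 76} = \frac{71}{\left(-13\right) \frac{9}{61} + 76} = \frac{71}{- \frac{117}{61} + 76} = \frac{71}{\frac{4519}{61}} = 71 \cdot \frac{61}{4519} = \frac{4331}{4519} \approx 0.9584$)
$n \left(-4\right)^{2} = \frac{4331 \left(-4\right)^{2}}{4519} = \frac{4331}{4519} \cdot 16 = \frac{69296}{4519}$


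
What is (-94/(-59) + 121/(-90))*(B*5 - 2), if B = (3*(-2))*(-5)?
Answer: 97754/2655 ≈ 36.819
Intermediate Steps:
B = 30 (B = -6*(-5) = 30)
(-94/(-59) + 121/(-90))*(B*5 - 2) = (-94/(-59) + 121/(-90))*(30*5 - 2) = (-94*(-1/59) + 121*(-1/90))*(150 - 2) = (94/59 - 121/90)*148 = (1321/5310)*148 = 97754/2655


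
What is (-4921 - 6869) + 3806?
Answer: -7984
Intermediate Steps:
(-4921 - 6869) + 3806 = -11790 + 3806 = -7984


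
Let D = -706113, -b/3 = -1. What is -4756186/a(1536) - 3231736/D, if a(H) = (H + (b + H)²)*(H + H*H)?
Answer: 111620677712950883/24388386378181376 ≈ 4.5768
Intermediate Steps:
b = 3 (b = -3*(-1) = 3)
a(H) = (H + H²)*(H + (3 + H)²) (a(H) = (H + (3 + H)²)*(H + H*H) = (H + (3 + H)²)*(H + H²) = (H + H²)*(H + (3 + H)²))
-4756186/a(1536) - 3231736/D = -4756186*1/(1536*(9 + 1536³ + 8*1536² + 16*1536)) - 3231736/(-706113) = -4756186*1/(1536*(9 + 3623878656 + 8*2359296 + 24576)) - 3231736*(-1/706113) = -4756186*1/(1536*(9 + 3623878656 + 18874368 + 24576)) + 3231736/706113 = -4756186/(1536*3642777609) + 3231736/706113 = -4756186/5595306407424 + 3231736/706113 = -4756186*1/5595306407424 + 3231736/706113 = -2378093/2797653203712 + 3231736/706113 = 111620677712950883/24388386378181376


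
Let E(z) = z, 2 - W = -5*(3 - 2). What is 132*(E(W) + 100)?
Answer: 14124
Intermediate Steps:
W = 7 (W = 2 - (-5)*(3 - 2) = 2 - (-5) = 2 - 1*(-5) = 2 + 5 = 7)
132*(E(W) + 100) = 132*(7 + 100) = 132*107 = 14124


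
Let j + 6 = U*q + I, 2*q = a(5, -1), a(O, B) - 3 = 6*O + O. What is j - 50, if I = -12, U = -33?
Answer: -695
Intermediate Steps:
a(O, B) = 3 + 7*O (a(O, B) = 3 + (6*O + O) = 3 + 7*O)
q = 19 (q = (3 + 7*5)/2 = (3 + 35)/2 = (1/2)*38 = 19)
j = -645 (j = -6 + (-33*19 - 12) = -6 + (-627 - 12) = -6 - 639 = -645)
j - 50 = -645 - 50 = -695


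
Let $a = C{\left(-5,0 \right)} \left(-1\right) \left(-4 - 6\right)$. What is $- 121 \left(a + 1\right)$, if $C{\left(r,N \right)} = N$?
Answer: $-121$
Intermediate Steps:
$a = 0$ ($a = 0 \left(-1\right) \left(-4 - 6\right) = 0 \left(-10\right) = 0$)
$- 121 \left(a + 1\right) = - 121 \left(0 + 1\right) = \left(-121\right) 1 = -121$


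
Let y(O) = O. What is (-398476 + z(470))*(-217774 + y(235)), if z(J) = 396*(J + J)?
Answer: 5707353204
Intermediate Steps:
z(J) = 792*J (z(J) = 396*(2*J) = 792*J)
(-398476 + z(470))*(-217774 + y(235)) = (-398476 + 792*470)*(-217774 + 235) = (-398476 + 372240)*(-217539) = -26236*(-217539) = 5707353204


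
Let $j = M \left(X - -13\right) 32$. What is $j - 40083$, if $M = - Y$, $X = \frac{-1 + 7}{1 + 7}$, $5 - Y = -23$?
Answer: $-52403$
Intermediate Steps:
$Y = 28$ ($Y = 5 - -23 = 5 + 23 = 28$)
$X = \frac{3}{4}$ ($X = \frac{6}{8} = 6 \cdot \frac{1}{8} = \frac{3}{4} \approx 0.75$)
$M = -28$ ($M = \left(-1\right) 28 = -28$)
$j = -12320$ ($j = - 28 \left(\frac{3}{4} - -13\right) 32 = - 28 \left(\frac{3}{4} + 13\right) 32 = \left(-28\right) \frac{55}{4} \cdot 32 = \left(-385\right) 32 = -12320$)
$j - 40083 = -12320 - 40083 = -52403$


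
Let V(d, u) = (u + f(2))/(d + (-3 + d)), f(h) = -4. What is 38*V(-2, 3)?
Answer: 38/7 ≈ 5.4286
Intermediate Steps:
V(d, u) = (-4 + u)/(-3 + 2*d) (V(d, u) = (u - 4)/(d + (-3 + d)) = (-4 + u)/(-3 + 2*d))
38*V(-2, 3) = 38*((-4 + 3)/(-3 + 2*(-2))) = 38*(-1/(-3 - 4)) = 38*(-1/(-7)) = 38*(-⅐*(-1)) = 38*(⅐) = 38/7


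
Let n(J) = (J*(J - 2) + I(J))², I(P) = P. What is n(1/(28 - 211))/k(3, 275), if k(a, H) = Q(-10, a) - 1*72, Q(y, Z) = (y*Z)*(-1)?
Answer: -16928/23551775541 ≈ -7.1876e-7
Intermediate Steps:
Q(y, Z) = -Z*y (Q(y, Z) = (Z*y)*(-1) = -Z*y)
n(J) = (J + J*(-2 + J))² (n(J) = (J*(J - 2) + J)² = (J*(-2 + J) + J)² = (J + J*(-2 + J))²)
k(a, H) = -72 + 10*a (k(a, H) = -1*a*(-10) - 1*72 = 10*a - 72 = -72 + 10*a)
n(1/(28 - 211))/k(3, 275) = ((1/(28 - 211))²*(-1 + 1/(28 - 211))²)/(-72 + 10*3) = ((1/(-183))²*(-1 + 1/(-183))²)/(-72 + 30) = ((-1/183)²*(-1 - 1/183)²)/(-42) = ((-184/183)²/33489)*(-1/42) = ((1/33489)*(33856/33489))*(-1/42) = (33856/1121513121)*(-1/42) = -16928/23551775541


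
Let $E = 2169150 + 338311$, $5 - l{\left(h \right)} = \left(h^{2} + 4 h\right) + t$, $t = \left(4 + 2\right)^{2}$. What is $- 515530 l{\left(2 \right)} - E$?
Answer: $19660329$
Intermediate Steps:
$t = 36$ ($t = 6^{2} = 36$)
$l{\left(h \right)} = -31 - h^{2} - 4 h$ ($l{\left(h \right)} = 5 - \left(\left(h^{2} + 4 h\right) + 36\right) = 5 - \left(36 + h^{2} + 4 h\right) = -31 - h^{2} - 4 h$)
$E = 2507461$
$- 515530 l{\left(2 \right)} - E = - 515530 \left(-31 - 2^{2} - 8\right) - 2507461 = - 515530 \left(-31 - 4 - 8\right) - 2507461 = \left(-515530\right) \left(-43\right) - 2507461 = 22167790 - 2507461 = 19660329$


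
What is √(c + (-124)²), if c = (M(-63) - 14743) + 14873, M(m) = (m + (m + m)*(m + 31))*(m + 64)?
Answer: 5*√779 ≈ 139.55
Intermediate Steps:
M(m) = (64 + m)*(m + 2*m*(31 + m)) (M(m) = (m + (2*m)*(31 + m))*(64 + m) = (m + 2*m*(31 + m))*(64 + m) = (64 + m)*(m + 2*m*(31 + m)))
c = 4099 (c = (-63*(4032 + 2*(-63)² + 191*(-63)) - 14743) + 14873 = (-63*(4032 + 2*3969 - 12033) - 14743) + 14873 = (-63*(4032 + 7938 - 12033) - 14743) + 14873 = (-63*(-63) - 14743) + 14873 = (3969 - 14743) + 14873 = -10774 + 14873 = 4099)
√(c + (-124)²) = √(4099 + (-124)²) = √(4099 + 15376) = √19475 = 5*√779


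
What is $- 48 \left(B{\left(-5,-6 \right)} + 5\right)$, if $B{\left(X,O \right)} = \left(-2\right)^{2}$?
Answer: $-432$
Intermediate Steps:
$B{\left(X,O \right)} = 4$
$- 48 \left(B{\left(-5,-6 \right)} + 5\right) = - 48 \left(4 + 5\right) = \left(-48\right) 9 = -432$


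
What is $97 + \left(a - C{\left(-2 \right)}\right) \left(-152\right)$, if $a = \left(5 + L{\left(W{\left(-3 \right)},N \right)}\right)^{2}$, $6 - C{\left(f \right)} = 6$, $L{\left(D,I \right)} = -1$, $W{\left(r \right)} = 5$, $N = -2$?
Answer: $-2335$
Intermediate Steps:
$C{\left(f \right)} = 0$ ($C{\left(f \right)} = 6 - 6 = 0$)
$a = 16$ ($a = \left(5 - 1\right)^{2} = 4^{2} = 16$)
$97 + \left(a - C{\left(-2 \right)}\right) \left(-152\right) = 97 + \left(16 - 0\right) \left(-152\right) = 97 + \left(16 + 0\right) \left(-152\right) = 97 + 16 \left(-152\right) = 97 - 2432 = -2335$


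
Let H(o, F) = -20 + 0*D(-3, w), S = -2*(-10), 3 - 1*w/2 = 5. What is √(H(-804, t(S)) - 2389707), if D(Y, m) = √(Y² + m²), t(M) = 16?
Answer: I*√2389727 ≈ 1545.9*I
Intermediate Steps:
w = -4 (w = 6 - 2*5 = 6 - 10 = -4)
S = 20
H(o, F) = -20 (H(o, F) = -20 + 0*√((-3)² + (-4)²) = -20 + 0*√(9 + 16) = -20 + 0*√25 = -20 + 0*5 = -20 + 0 = -20)
√(H(-804, t(S)) - 2389707) = √(-20 - 2389707) = √(-2389727) = I*√2389727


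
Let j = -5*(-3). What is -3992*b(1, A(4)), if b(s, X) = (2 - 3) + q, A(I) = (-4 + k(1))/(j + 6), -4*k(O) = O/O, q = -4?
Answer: 19960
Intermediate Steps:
j = 15
k(O) = -¼ (k(O) = -O/(4*O) = -¼*1 = -¼)
A(I) = -17/84 (A(I) = (-4 - ¼)/(15 + 6) = -17/4/21 = -17/4*1/21 = -17/84)
b(s, X) = -5 (b(s, X) = (2 - 3) - 4 = -1 - 4 = -5)
-3992*b(1, A(4)) = -3992*(-5) = 19960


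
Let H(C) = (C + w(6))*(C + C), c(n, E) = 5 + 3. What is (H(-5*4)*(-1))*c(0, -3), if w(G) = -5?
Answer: -8000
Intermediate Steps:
c(n, E) = 8
H(C) = 2*C*(-5 + C) (H(C) = (C - 5)*(C + C) = (-5 + C)*(2*C) = 2*C*(-5 + C))
(H(-5*4)*(-1))*c(0, -3) = ((2*(-5*4)*(-5 - 5*4))*(-1))*8 = ((2*(-20)*(-5 - 20))*(-1))*8 = ((2*(-20)*(-25))*(-1))*8 = (1000*(-1))*8 = -1000*8 = -8000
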